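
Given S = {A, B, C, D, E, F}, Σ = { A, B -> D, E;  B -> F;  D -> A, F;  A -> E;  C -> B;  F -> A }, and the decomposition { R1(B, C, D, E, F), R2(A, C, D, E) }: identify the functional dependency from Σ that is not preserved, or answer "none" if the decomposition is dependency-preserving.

F -> A

Check F → A: no single fragment contains all of {A, F}, and the restricted closure of {F} across the fragments never reaches {A}.
A, B → D, E is preserved.
B → F is preserved.
D → A, F is preserved.
A → E is preserved.
C → B is preserved.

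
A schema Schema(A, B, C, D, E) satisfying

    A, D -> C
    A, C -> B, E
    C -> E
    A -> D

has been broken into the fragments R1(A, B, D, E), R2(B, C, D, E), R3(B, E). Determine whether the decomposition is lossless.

Chase test. Columns are A, B, C, D, E; row i has aⱼ where attribute j ∈ Ri, else bᵢⱼ.
Initial tableau (one row per fragment):
  row 1: a1 a2 b13 a4 a5
  row 2: b21 a2 a3 a4 a5
  row 3: b31 a2 b33 b34 a5
No row becomes fully distinguished — the join is lossy.

No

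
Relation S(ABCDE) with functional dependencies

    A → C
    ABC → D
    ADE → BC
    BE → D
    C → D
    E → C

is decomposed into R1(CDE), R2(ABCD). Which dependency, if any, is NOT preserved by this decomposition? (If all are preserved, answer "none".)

Check ADE → BC: no single fragment contains all of {ABCDE}, and the restricted closure of {ADE} across the fragments never reaches {BC}.
A → C is preserved.
ABC → D is preserved.
BE → D is preserved.
C → D is preserved.
E → C is preserved.

ADE → BC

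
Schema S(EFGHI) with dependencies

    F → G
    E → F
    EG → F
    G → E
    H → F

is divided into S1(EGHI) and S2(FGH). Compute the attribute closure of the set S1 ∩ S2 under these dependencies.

EFGH

S1 ∩ S2 = {GH}.
G → E applies, adding E
H → F applies, adding F
Closure: {EFGH}.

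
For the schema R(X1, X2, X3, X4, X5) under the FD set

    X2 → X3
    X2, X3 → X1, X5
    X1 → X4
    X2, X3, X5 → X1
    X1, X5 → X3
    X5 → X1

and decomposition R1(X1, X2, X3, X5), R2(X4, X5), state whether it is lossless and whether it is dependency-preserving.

Lossless test: (X5)⁺ = {X1, X3, X4, X5}, which contains all of one fragment — lossless.
Dependency preservation: the restricted closure of {X1} across the fragments never reaches {X4}, so X1 → X4 cannot be enforced without a join — not preserved.

lossless but not dependency-preserving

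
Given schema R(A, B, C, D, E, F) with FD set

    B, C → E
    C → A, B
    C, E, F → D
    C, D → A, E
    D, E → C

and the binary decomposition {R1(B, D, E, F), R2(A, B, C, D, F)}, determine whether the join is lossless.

No

Common attributes: R1 ∩ R2 = {B, D, F}.
No dependency enlarges {B, D, F}, so (B, D, F)⁺ = {B, D, F}.
The closure contains neither all of R1 = {B, D, E, F} nor all of R2 = {A, B, C, D, F}, so the common attributes are not a superkey of either fragment. The join is lossy.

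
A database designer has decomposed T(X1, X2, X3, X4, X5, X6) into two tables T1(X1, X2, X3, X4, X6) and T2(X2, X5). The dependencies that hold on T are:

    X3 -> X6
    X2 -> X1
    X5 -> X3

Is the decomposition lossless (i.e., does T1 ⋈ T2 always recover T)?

Common attributes: T1 ∩ T2 = {X2}.
Closure of {X2}: X2 → X1 applies, adding X1. So (X2)⁺ = {X1, X2}.
The closure contains neither all of T1 = {X1, X2, X3, X4, X6} nor all of T2 = {X2, X5}, so the common attributes are not a superkey of either fragment. The join is lossy.

No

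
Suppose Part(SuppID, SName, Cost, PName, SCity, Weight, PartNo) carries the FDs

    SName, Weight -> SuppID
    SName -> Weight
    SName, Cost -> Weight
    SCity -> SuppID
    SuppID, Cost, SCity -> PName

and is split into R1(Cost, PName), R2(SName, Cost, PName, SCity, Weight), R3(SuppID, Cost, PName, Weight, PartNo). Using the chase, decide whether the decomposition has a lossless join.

No

Chase test. Columns are SuppID, SName, Cost, PName, SCity, Weight, PartNo; row i has aⱼ where attribute j ∈ Ri, else bᵢⱼ.
Initial tableau (one row per fragment):
  row 1: b11 b12 a3 a4 b15 b16 b17
  row 2: b21 a2 a3 a4 a5 a6 b27
  row 3: a1 b32 a3 a4 b35 a6 a7
No row becomes fully distinguished — the join is lossy.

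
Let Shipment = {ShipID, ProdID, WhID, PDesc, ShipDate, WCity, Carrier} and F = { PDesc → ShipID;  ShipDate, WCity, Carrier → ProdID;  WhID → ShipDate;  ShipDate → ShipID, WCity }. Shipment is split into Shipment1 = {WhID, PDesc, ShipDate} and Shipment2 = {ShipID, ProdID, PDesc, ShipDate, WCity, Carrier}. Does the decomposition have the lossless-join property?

Common attributes: Shipment1 ∩ Shipment2 = {PDesc, ShipDate}.
Closure of {PDesc, ShipDate}: PDesc → ShipID applies, adding ShipID; ShipDate → ShipID, WCity applies, adding WCity. So (PDesc, ShipDate)⁺ = {ShipID, PDesc, ShipDate, WCity}.
The closure contains neither all of Shipment1 = {WhID, PDesc, ShipDate} nor all of Shipment2 = {ShipID, ProdID, PDesc, ShipDate, WCity, Carrier}, so the common attributes are not a superkey of either fragment. The join is lossy.

No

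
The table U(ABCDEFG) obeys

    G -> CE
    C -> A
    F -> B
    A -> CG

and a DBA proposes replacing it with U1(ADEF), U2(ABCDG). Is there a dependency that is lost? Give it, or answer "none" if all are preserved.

F -> B

Check F → B: no single fragment contains all of {BF}, and the restricted closure of {F} across the fragments never reaches {B}.
G → CE is preserved.
C → A is preserved.
A → CG is preserved.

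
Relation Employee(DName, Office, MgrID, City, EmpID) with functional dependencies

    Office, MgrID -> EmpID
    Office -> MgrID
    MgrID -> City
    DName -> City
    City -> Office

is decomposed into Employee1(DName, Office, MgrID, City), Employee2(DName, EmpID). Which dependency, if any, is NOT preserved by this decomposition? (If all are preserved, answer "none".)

Office, MgrID -> EmpID

Check Office, MgrID → EmpID: no single fragment contains all of {Office, MgrID, EmpID}, and the restricted closure of {Office, MgrID} across the fragments never reaches {EmpID}.
Office → MgrID is preserved.
MgrID → City is preserved.
DName → City is preserved.
City → Office is preserved.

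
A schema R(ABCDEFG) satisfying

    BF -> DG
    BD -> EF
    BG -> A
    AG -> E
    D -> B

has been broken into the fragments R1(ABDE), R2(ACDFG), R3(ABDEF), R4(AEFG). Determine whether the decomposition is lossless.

Chase test. Columns are ABCDEFG; row i has aⱼ where attribute j ∈ Ri, else bᵢⱼ.
Initial tableau (one row per fragment):
  row 1: a1 a2 b13 a4 a5 b16 b17
  row 2: a1 b22 a3 a4 b25 a6 a7
  row 3: a1 a2 b33 a4 a5 a6 b37
  row 4: a1 b42 b43 b44 a5 a6 a7
Rows 1 and 3 agree on BD; apply BD→EF and equate their EF entries.
Rows 2 and 4 agree on AG; apply AG→E and equate their E entries.
Rows 1 and 2 agree on D; apply D→B and equate their B entries.
Rows 1 and 2 agree on BF; apply BF→DG and equate their DG entries.
Rows 1 and 3 agree on BF; apply BF→DG and equate their DG entries.
Row 2 is now all distinguished symbols — the join is lossless.

Yes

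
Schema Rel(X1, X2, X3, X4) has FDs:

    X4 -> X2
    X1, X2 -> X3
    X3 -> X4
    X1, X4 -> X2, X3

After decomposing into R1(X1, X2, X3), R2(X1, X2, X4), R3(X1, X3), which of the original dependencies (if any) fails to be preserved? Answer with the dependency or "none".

Check X3 → X4: no single fragment contains all of {X3, X4}, and the restricted closure of {X3} across the fragments never reaches {X4}.
X4 → X2 is preserved.
X1, X2 → X3 is preserved.
X1, X4 → X2, X3 is preserved.

X3 -> X4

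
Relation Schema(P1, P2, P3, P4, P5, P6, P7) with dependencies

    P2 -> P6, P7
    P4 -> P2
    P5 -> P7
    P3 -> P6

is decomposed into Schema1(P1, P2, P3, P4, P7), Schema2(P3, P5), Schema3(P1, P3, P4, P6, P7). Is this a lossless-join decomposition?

Chase test. Columns are P1, P2, P3, P4, P5, P6, P7; row i has aⱼ where attribute j ∈ Schemai, else bᵢⱼ.
Initial tableau (one row per fragment):
  row 1: a1 a2 a3 a4 b15 b16 a7
  row 2: b21 b22 a3 b24 a5 b26 b27
  row 3: a1 b32 a3 a4 b35 a6 a7
Rows 1 and 3 agree on P4; apply P4→P2 and equate their P2 entries.
Rows 1 and 2 agree on P3; apply P3→P6 and equate their P6 entries.
Rows 1 and 3 agree on P3; apply P3→P6 and equate their P6 entries.
No row becomes fully distinguished — the join is lossy.

No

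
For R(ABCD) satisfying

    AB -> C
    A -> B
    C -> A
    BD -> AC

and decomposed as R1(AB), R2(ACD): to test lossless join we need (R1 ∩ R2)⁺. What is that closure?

ABC

R1 ∩ R2 = {A}.
A → B applies, adding B
AB → C applies, adding C
Closure: {ABC}.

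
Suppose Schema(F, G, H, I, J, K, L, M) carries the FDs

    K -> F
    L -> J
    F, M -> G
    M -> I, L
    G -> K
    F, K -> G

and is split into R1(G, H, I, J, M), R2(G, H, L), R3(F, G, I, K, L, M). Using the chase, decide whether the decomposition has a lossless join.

Chase test. Columns are F, G, H, I, J, K, L, M; row i has aⱼ where attribute j ∈ Ri, else bᵢⱼ.
Initial tableau (one row per fragment):
  row 1: b11 a2 a3 a4 a5 b16 b17 a8
  row 2: b21 a2 a3 b24 b25 b26 a7 b28
  row 3: a1 a2 b33 a4 b35 a6 a7 a8
Rows 2 and 3 agree on L; apply L→J and equate their J entries.
Rows 1 and 3 agree on M; apply M→I, L and equate their I, L entries.
Rows 1 and 2 agree on G; apply G→K and equate their K entries.
Rows 1 and 3 agree on G; apply G→K and equate their K entries.
Rows 1 and 2 agree on K; apply K→F and equate their F entries.
Rows 1 and 3 agree on K; apply K→F and equate their F entries.
Rows 1 and 2 agree on L; apply L→J and equate their J entries.
Row 1 is now all distinguished symbols — the join is lossless.

Yes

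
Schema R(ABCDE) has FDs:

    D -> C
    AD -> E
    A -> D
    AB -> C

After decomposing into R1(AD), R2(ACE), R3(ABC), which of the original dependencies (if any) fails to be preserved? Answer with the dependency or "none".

D -> C

Check D → C: no single fragment contains all of {CD}, and the restricted closure of {D} across the fragments never reaches {C}.
AD → E is preserved.
A → D is preserved.
AB → C is preserved.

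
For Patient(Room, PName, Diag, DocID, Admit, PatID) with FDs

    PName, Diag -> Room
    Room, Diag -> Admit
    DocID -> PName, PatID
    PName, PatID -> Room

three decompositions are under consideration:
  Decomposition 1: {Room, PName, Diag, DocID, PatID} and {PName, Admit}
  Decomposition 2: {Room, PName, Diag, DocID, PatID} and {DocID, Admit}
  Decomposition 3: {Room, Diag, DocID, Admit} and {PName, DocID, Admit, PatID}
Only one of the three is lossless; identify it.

Decomposition 3

Decomposition 1: common = {PName}, closure = {PName} → lossy.
Decomposition 2: common = {DocID}, closure = {Room, PName, DocID, PatID} → lossy.
Decomposition 3: common = {DocID, Admit}, closure = {Room, PName, DocID, Admit, PatID} → lossless.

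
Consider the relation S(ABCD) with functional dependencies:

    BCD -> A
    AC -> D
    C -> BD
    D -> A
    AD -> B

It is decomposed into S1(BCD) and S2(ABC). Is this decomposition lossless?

Common attributes: S1 ∩ S2 = {BC}.
Closure of {BC}: C → BD applies, adding D; D → A applies, adding A. So (BC)⁺ = {ABCD}.
This closure contains every attribute of S1, so S1 ∩ S2 → S1. The join is lossless.

Yes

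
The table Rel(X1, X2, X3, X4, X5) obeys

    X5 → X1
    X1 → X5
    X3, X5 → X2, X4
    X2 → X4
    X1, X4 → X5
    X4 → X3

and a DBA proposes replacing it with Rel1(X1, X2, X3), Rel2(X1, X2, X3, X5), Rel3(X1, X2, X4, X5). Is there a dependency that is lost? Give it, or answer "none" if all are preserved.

Check X4 → X3: no single fragment contains all of {X3, X4}, and the restricted closure of {X4} across the fragments never reaches {X3}.
X5 → X1 is preserved.
X1 → X5 is preserved.
X3, X5 → X2, X4 is preserved.
X2 → X4 is preserved.
X1, X4 → X5 is preserved.

X4 → X3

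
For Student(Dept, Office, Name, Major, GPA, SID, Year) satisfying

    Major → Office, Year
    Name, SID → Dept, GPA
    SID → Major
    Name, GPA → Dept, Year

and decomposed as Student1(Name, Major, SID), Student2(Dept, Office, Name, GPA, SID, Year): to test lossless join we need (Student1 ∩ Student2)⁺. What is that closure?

Dept, Office, Name, Major, GPA, SID, Year

Student1 ∩ Student2 = {Name, SID}.
Name, SID → Dept, GPA applies, adding Dept, GPA
SID → Major applies, adding Major
Name, GPA → Dept, Year applies, adding Year
Major → Office, Year applies, adding Office
Closure: {Dept, Office, Name, Major, GPA, SID, Year}.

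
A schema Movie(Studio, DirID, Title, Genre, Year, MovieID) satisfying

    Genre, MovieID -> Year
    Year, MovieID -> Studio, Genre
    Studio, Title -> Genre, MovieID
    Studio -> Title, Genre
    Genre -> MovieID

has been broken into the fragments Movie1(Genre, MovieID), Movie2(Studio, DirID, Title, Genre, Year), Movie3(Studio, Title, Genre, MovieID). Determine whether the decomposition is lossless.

Chase test. Columns are Studio, DirID, Title, Genre, Year, MovieID; row i has aⱼ where attribute j ∈ Moviei, else bᵢⱼ.
Initial tableau (one row per fragment):
  row 1: b11 b12 b13 a4 b15 a6
  row 2: a1 a2 a3 a4 a5 b26
  row 3: a1 b32 a3 a4 b35 a6
Rows 1 and 3 agree on Genre, MovieID; apply Genre, MovieID→Year and equate their Year entries.
Rows 1 and 3 agree on Year, MovieID; apply Year, MovieID→Studio, Genre and equate their Studio, Genre entries.
Rows 2 and 3 agree on Studio, Title; apply Studio, Title→Genre, MovieID and equate their Genre, MovieID entries.
Rows 1 and 2 agree on Studio; apply Studio→Title, Genre and equate their Title, Genre entries.
Rows 1 and 2 agree on Genre, MovieID; apply Genre, MovieID→Year and equate their Year entries.
Row 2 is now all distinguished symbols — the join is lossless.

Yes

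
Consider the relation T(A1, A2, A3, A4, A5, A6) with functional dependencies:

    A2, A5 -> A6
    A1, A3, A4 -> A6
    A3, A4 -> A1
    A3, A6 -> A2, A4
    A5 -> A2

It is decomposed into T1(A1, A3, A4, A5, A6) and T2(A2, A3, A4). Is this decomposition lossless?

Yes

Common attributes: T1 ∩ T2 = {A3, A4}.
Closure of {A3, A4}: A3, A4 → A1 applies, adding A1; A1, A3, A4 → A6 applies, adding A6; A3, A6 → A2, A4 applies, adding A2. So (A3, A4)⁺ = {A1, A2, A3, A4, A6}.
This closure contains every attribute of T2, so T1 ∩ T2 → T2. The join is lossless.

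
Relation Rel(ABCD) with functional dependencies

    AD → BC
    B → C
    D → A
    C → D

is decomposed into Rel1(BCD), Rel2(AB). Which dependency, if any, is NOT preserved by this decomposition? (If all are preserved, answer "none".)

AD → BC: restricted closure across fragments reaches BC.
B → C lies within Rel1.
D → A: restricted closure across fragments reaches A.
C → D lies within Rel1.
Every dependency is enforceable on the fragments, so the decomposition is dependency-preserving.

none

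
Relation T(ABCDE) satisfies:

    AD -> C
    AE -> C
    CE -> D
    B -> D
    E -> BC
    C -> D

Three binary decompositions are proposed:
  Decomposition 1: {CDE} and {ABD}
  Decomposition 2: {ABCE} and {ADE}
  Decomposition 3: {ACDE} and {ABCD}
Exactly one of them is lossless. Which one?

Decomposition 1: common = {D}, closure = {D} → lossy.
Decomposition 2: common = {AE}, closure = {ABCDE} → lossless.
Decomposition 3: common = {ACD}, closure = {ACD} → lossy.

Decomposition 2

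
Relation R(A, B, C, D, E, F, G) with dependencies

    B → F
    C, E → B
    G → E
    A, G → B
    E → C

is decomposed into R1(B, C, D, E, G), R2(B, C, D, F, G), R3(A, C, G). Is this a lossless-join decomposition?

Chase test. Columns are A, B, C, D, E, F, G; row i has aⱼ where attribute j ∈ Ri, else bᵢⱼ.
Initial tableau (one row per fragment):
  row 1: b11 a2 a3 a4 a5 b16 a7
  row 2: b21 a2 a3 a4 b25 a6 a7
  row 3: a1 b32 a3 b34 b35 b36 a7
Rows 1 and 2 agree on B; apply B→F and equate their F entries.
Rows 1 and 2 agree on G; apply G→E and equate their E entries.
Rows 1 and 3 agree on G; apply G→E and equate their E entries.
Rows 1 and 3 agree on C, E; apply C, E→B and equate their B entries.
Rows 1 and 3 agree on B; apply B→F and equate their F entries.
No row becomes fully distinguished — the join is lossy.

No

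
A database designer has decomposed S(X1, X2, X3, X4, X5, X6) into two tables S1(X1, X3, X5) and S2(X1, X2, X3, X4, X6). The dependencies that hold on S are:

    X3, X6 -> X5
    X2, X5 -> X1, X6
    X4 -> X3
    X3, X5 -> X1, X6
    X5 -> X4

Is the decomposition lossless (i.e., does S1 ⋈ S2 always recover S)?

Common attributes: S1 ∩ S2 = {X1, X3}.
No dependency enlarges {X1, X3}, so (X1, X3)⁺ = {X1, X3}.
The closure contains neither all of S1 = {X1, X3, X5} nor all of S2 = {X1, X2, X3, X4, X6}, so the common attributes are not a superkey of either fragment. The join is lossy.

No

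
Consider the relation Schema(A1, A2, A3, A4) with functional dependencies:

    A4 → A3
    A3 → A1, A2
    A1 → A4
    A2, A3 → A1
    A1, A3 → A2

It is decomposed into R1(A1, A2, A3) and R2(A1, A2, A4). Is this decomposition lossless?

Yes

Common attributes: R1 ∩ R2 = {A1, A2}.
Closure of {A1, A2}: A1 → A4 applies, adding A4; A4 → A3 applies, adding A3. So (A1, A2)⁺ = {A1, A2, A3, A4}.
This closure contains every attribute of R1, so R1 ∩ R2 → R1. The join is lossless.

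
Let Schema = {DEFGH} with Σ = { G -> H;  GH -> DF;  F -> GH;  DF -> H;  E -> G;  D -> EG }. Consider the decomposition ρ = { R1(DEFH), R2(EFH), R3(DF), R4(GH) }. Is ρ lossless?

Chase test. Columns are DEFGH; row i has aⱼ where attribute j ∈ Ri, else bᵢⱼ.
Initial tableau (one row per fragment):
  row 1: a1 a2 a3 b14 a5
  row 2: b21 a2 a3 b24 a5
  row 3: a1 b32 a3 b34 b35
  row 4: b41 b42 b43 a4 a5
Rows 1 and 2 agree on F; apply F→GH and equate their GH entries.
Rows 1 and 3 agree on F; apply F→GH and equate their GH entries.
Rows 1 and 3 agree on D; apply D→EG and equate their EG entries.
Rows 1 and 2 agree on GH; apply GH→DF and equate their DF entries.
No row becomes fully distinguished — the join is lossy.

No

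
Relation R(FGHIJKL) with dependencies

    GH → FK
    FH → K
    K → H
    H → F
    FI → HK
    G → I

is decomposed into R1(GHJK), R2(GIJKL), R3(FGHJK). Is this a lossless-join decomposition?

Chase test. Columns are FGHIJKL; row i has aⱼ where attribute j ∈ Ri, else bᵢⱼ.
Initial tableau (one row per fragment):
  row 1: b11 a2 a3 b14 a5 a6 b17
  row 2: b21 a2 b23 a4 a5 a6 a7
  row 3: a1 a2 a3 b34 a5 a6 b37
Rows 1 and 3 agree on GH; apply GH→FK and equate their FK entries.
Rows 1 and 2 agree on K; apply K→H and equate their H entries.
Rows 1 and 2 agree on H; apply H→F and equate their F entries.
Rows 1 and 2 agree on G; apply G→I and equate their I entries.
Rows 1 and 3 agree on G; apply G→I and equate their I entries.
Row 2 is now all distinguished symbols — the join is lossless.

Yes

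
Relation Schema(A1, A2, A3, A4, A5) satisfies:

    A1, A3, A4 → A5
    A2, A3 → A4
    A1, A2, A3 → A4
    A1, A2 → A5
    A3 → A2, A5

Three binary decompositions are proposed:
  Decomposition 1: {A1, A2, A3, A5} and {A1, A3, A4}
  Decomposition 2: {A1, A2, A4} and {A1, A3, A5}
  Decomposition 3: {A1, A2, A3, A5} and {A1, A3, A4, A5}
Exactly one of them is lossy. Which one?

Decomposition 2

Decomposition 1: common = {A1, A3}, closure = {A1, A2, A3, A4, A5} → lossless.
Decomposition 2: common = {A1}, closure = {A1} → lossy.
Decomposition 3: common = {A1, A3, A5}, closure = {A1, A2, A3, A4, A5} → lossless.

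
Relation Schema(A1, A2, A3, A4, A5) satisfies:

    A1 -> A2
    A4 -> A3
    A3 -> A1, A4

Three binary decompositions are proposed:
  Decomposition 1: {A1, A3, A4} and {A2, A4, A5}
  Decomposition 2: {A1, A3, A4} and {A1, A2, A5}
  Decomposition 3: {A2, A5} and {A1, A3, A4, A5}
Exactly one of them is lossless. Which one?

Decomposition 1: common = {A4}, closure = {A1, A2, A3, A4} → lossless.
Decomposition 2: common = {A1}, closure = {A1, A2} → lossy.
Decomposition 3: common = {A5}, closure = {A5} → lossy.

Decomposition 1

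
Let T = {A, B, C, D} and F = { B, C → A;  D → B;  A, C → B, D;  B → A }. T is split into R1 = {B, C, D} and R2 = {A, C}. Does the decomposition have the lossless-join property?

No

Common attributes: R1 ∩ R2 = {C}.
No dependency enlarges {C}, so (C)⁺ = {C}.
The closure contains neither all of R1 = {B, C, D} nor all of R2 = {A, C}, so the common attributes are not a superkey of either fragment. The join is lossy.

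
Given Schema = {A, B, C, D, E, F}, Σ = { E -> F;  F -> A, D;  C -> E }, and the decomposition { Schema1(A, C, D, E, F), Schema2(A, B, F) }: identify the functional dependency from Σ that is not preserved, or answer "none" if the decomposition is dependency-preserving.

E → F lies within Schema1.
F → A, D lies within Schema1.
C → E lies within Schema1.
Every dependency is enforceable on the fragments, so the decomposition is dependency-preserving.

none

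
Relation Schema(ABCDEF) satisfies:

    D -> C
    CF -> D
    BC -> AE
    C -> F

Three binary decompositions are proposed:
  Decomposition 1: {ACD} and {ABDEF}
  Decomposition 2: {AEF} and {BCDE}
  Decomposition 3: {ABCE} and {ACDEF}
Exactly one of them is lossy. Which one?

Decomposition 2

Decomposition 1: common = {AD}, closure = {ACDF} → lossless.
Decomposition 2: common = {E}, closure = {E} → lossy.
Decomposition 3: common = {ACE}, closure = {ACDEF} → lossless.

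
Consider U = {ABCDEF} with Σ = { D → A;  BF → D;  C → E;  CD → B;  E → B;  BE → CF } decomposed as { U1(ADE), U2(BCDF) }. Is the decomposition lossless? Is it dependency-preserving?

Lossless test: (D)⁺ = {AD}, which is a superkey of neither fragment — lossy.
Dependency preservation: the restricted closure of {C} across the fragments never reaches {E}, so C → E cannot be enforced without a join — not preserved.

lossy and not dependency-preserving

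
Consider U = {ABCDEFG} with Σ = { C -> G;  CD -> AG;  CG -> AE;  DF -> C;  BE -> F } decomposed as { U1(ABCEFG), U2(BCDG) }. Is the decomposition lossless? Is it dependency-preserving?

Lossless test: (BCG)⁺ = {ABCEFG}, which contains all of one fragment — lossless.
Dependency preservation: the restricted closure of {DF} across the fragments never reaches {C}, so DF → C cannot be enforced without a join — not preserved.

lossless but not dependency-preserving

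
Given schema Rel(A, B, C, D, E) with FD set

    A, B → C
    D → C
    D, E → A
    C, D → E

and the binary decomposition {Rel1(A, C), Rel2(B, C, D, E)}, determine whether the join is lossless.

Common attributes: Rel1 ∩ Rel2 = {C}.
No dependency enlarges {C}, so (C)⁺ = {C}.
The closure contains neither all of Rel1 = {A, C} nor all of Rel2 = {B, C, D, E}, so the common attributes are not a superkey of either fragment. The join is lossy.

No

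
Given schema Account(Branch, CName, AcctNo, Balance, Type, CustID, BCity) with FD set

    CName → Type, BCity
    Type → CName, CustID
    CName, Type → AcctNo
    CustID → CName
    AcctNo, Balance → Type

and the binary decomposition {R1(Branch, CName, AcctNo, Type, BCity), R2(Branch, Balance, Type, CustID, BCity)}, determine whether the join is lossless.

Yes

Common attributes: R1 ∩ R2 = {Branch, Type, BCity}.
Closure of {Branch, Type, BCity}: Type → CName, CustID applies, adding CName, CustID; CName, Type → AcctNo applies, adding AcctNo. So (Branch, Type, BCity)⁺ = {Branch, CName, AcctNo, Type, CustID, BCity}.
This closure contains every attribute of R1, so R1 ∩ R2 → R1. The join is lossless.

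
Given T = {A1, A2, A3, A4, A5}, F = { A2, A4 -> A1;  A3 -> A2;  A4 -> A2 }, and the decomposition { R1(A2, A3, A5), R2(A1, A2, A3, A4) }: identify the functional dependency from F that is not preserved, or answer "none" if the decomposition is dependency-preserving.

none

A2, A4 → A1 lies within R2.
A3 → A2 lies within R1.
A4 → A2 lies within R2.
Every dependency is enforceable on the fragments, so the decomposition is dependency-preserving.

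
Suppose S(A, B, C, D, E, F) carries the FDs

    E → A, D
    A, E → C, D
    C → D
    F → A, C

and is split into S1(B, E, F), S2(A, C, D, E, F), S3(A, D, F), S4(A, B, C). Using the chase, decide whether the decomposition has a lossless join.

Yes

Chase test. Columns are A, B, C, D, E, F; row i has aⱼ where attribute j ∈ Si, else bᵢⱼ.
Initial tableau (one row per fragment):
  row 1: b11 a2 b13 b14 a5 a6
  row 2: a1 b22 a3 a4 a5 a6
  row 3: a1 b32 b33 a4 b35 a6
  row 4: a1 a2 a3 b44 b45 b46
Rows 1 and 2 agree on E; apply E→A, D and equate their A, D entries.
Rows 1 and 2 agree on A, E; apply A, E→C, D and equate their C, D entries.
Rows 1 and 4 agree on C; apply C→D and equate their D entries.
Rows 1 and 3 agree on F; apply F→A, C and equate their A, C entries.
Row 1 is now all distinguished symbols — the join is lossless.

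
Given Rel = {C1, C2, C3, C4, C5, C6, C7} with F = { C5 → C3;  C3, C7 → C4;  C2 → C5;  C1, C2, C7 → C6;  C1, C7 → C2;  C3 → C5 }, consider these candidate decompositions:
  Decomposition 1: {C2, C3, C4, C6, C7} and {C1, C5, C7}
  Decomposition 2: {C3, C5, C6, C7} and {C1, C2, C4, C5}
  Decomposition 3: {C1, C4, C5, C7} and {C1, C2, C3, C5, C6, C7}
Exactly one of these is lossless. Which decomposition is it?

Decomposition 1: common = {C7}, closure = {C7} → lossy.
Decomposition 2: common = {C5}, closure = {C3, C5} → lossy.
Decomposition 3: common = {C1, C5, C7}, closure = {C1, C2, C3, C4, C5, C6, C7} → lossless.

Decomposition 3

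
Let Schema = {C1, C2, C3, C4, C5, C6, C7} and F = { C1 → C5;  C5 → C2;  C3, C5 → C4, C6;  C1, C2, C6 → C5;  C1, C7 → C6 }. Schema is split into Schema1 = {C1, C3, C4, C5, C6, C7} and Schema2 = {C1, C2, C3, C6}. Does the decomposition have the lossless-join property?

Yes

Common attributes: Schema1 ∩ Schema2 = {C1, C3, C6}.
Closure of {C1, C3, C6}: C1 → C5 applies, adding C5; C5 → C2 applies, adding C2; C3, C5 → C4, C6 applies, adding C4. So (C1, C3, C6)⁺ = {C1, C2, C3, C4, C5, C6}.
This closure contains every attribute of Schema2, so Schema1 ∩ Schema2 → Schema2. The join is lossless.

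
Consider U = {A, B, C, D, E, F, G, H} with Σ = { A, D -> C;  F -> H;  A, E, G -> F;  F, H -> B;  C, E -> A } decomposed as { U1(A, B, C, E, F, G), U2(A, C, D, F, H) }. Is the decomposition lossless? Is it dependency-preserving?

Lossless test: (A, C, F)⁺ = {A, B, C, F, H}, which is a superkey of neither fragment — lossy.
Dependency preservation: F, H → B is not contained in any single fragment, but the restricted closure of its left-hand side across the fragments still reaches the right-hand side; the remaining FDs each lie inside some fragment. All dependencies are preserved.

lossy but dependency-preserving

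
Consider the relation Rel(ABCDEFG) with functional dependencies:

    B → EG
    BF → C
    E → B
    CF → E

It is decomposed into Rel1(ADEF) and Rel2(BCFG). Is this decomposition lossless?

Common attributes: Rel1 ∩ Rel2 = {F}.
No dependency enlarges {F}, so (F)⁺ = {F}.
The closure contains neither all of Rel1 = {ADEF} nor all of Rel2 = {BCFG}, so the common attributes are not a superkey of either fragment. The join is lossy.

No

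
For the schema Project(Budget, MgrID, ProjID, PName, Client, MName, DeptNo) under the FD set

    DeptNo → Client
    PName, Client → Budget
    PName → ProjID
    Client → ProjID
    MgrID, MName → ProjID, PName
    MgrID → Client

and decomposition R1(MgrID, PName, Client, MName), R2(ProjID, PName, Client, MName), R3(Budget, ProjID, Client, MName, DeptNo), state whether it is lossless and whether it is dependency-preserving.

Lossless test (chase): Rows 1 and 2 agree on PName, Client; apply PName, Client→Budget and equate their Budget entries. Rows 1 and 2 agree on PName; apply PName→ProjID and equate their ProjID entries. No row becomes fully distinguished — the join is lossy.
Dependency preservation: the restricted closure of {PName, Client} across the fragments never reaches {Budget}, so PName, Client → Budget cannot be enforced without a join — not preserved.

lossy and not dependency-preserving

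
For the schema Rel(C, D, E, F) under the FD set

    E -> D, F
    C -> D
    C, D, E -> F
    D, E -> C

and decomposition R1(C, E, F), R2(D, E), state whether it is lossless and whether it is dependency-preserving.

lossless but not dependency-preserving

Lossless test: (E)⁺ = {C, D, E, F}, which contains all of one fragment — lossless.
Dependency preservation: the restricted closure of {C} across the fragments never reaches {D}, so C → D cannot be enforced without a join — not preserved.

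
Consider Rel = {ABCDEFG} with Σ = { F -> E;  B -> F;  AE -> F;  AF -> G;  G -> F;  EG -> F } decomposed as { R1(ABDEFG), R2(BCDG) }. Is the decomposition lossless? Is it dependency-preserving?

Lossless test: (BDG)⁺ = {BDEFG}, which is a superkey of neither fragment — lossy.
Dependency preservation: every FD's attributes lie within a single fragment, so each can be enforced locally — preserved.

lossy but dependency-preserving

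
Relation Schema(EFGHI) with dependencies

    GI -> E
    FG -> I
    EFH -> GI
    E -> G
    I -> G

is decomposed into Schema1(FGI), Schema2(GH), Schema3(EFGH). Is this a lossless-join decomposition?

Chase test. Columns are EFGHI; row i has aⱼ where attribute j ∈ Schemai, else bᵢⱼ.
Initial tableau (one row per fragment):
  row 1: b11 a2 a3 b14 a5
  row 2: b21 b22 a3 a4 b25
  row 3: a1 a2 a3 a4 b35
Rows 1 and 3 agree on FG; apply FG→I and equate their I entries.
Rows 1 and 3 agree on GI; apply GI→E and equate their E entries.
Row 3 is now all distinguished symbols — the join is lossless.

Yes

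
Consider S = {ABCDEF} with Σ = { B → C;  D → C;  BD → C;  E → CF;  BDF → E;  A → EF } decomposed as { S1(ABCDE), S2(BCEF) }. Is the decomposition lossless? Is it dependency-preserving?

Lossless test: (BCE)⁺ = {BCEF}, which contains all of one fragment — lossless.
Dependency preservation: the restricted closure of {BDF} across the fragments never reaches {E}, so BDF → E cannot be enforced without a join — not preserved.

lossless but not dependency-preserving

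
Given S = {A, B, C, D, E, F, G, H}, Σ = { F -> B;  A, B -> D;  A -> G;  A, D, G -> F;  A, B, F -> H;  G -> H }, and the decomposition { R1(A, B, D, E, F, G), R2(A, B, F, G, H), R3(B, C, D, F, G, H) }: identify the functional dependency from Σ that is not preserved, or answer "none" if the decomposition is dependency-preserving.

F → B lies within R1.
A, B → D lies within R1.
A → G lies within R1.
A, D, G → F lies within R1.
A, B, F → H lies within R2.
G → H lies within R2.
Every dependency is enforceable on the fragments, so the decomposition is dependency-preserving.

none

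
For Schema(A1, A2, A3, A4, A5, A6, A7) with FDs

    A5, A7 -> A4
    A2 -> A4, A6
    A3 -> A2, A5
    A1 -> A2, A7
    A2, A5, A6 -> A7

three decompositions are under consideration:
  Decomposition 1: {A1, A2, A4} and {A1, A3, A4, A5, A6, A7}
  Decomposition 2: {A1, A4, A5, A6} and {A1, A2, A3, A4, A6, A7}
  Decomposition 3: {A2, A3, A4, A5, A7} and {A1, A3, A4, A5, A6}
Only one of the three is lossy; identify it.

Decomposition 1: common = {A1, A4}, closure = {A1, A2, A4, A6, A7} → lossless.
Decomposition 2: common = {A1, A4, A6}, closure = {A1, A2, A4, A6, A7} → lossy.
Decomposition 3: common = {A3, A4, A5}, closure = {A2, A3, A4, A5, A6, A7} → lossless.

Decomposition 2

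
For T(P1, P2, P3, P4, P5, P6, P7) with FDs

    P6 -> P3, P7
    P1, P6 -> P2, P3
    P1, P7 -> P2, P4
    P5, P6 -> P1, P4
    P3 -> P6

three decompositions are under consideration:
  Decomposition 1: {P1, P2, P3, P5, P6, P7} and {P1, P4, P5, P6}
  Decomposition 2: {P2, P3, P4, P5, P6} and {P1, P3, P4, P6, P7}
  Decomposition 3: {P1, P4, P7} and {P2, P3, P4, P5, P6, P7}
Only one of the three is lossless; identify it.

Decomposition 1: common = {P1, P5, P6}, closure = {P1, P2, P3, P4, P5, P6, P7} → lossless.
Decomposition 2: common = {P3, P4, P6}, closure = {P3, P4, P6, P7} → lossy.
Decomposition 3: common = {P4, P7}, closure = {P4, P7} → lossy.

Decomposition 1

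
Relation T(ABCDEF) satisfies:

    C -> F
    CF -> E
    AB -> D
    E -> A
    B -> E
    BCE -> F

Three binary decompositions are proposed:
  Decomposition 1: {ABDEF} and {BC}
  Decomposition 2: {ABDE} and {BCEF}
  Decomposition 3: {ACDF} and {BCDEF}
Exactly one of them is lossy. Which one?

Decomposition 1: common = {B}, closure = {ABDE} → lossy.
Decomposition 2: common = {BE}, closure = {ABDE} → lossless.
Decomposition 3: common = {CDF}, closure = {ACDEF} → lossless.

Decomposition 1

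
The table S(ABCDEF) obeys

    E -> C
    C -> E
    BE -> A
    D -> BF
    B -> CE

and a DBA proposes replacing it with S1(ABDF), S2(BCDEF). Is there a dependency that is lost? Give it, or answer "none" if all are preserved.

none

E → C lies within S2.
C → E lies within S2.
BE → A: restricted closure across fragments reaches A.
D → BF lies within S1.
B → CE lies within S2.
Every dependency is enforceable on the fragments, so the decomposition is dependency-preserving.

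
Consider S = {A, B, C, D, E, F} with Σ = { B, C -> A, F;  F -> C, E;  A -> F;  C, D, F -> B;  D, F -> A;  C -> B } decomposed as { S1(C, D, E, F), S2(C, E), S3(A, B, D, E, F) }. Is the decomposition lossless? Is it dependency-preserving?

Lossless test (chase): Rows 1 and 3 agree on F; apply F→C, E and equate their C, E entries. Rows 1 and 3 agree on C, D, F; apply C, D, F→B and equate their B entries. Rows 1 and 3 agree on D, F; apply D, F→A and equate their A entries. Rows 1 and 2 agree on C; apply C→B and equate their B entries. Rows 1 and 2 agree on B, C; apply B, C→A, F and equate their A, F entries. Row 1 is now all distinguished symbols — the join is lossless.
Dependency preservation: B, C → A, F; C, D, F → B; C → B are not contained in any single fragment, but the restricted closure of each left-hand side across the fragments still reaches the right-hand side; the remaining FDs each lie inside some fragment. All dependencies are preserved.

lossless and dependency-preserving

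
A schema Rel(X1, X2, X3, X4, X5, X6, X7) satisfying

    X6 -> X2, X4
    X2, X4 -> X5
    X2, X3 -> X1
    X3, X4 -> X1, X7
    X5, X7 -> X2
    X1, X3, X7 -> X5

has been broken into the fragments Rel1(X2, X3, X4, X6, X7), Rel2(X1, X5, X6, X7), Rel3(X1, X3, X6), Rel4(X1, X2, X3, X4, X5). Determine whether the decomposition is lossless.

Yes

Chase test. Columns are X1, X2, X3, X4, X5, X6, X7; row i has aⱼ where attribute j ∈ Reli, else bᵢⱼ.
Initial tableau (one row per fragment):
  row 1: b11 a2 a3 a4 b15 a6 a7
  row 2: a1 b22 b23 b24 a5 a6 a7
  row 3: a1 b32 a3 b34 b35 a6 b37
  row 4: a1 a2 a3 a4 a5 b46 b47
Rows 1 and 2 agree on X6; apply X6→X2, X4 and equate their X2, X4 entries.
Rows 1 and 3 agree on X6; apply X6→X2, X4 and equate their X2, X4 entries.
Rows 1 and 2 agree on X2, X4; apply X2, X4→X5 and equate their X5 entries.
Rows 1 and 3 agree on X2, X4; apply X2, X4→X5 and equate their X5 entries.
Rows 1 and 3 agree on X2, X3; apply X2, X3→X1 and equate their X1 entries.
Rows 1 and 3 agree on X3, X4; apply X3, X4→X1, X7 and equate their X1, X7 entries.
Rows 1 and 4 agree on X3, X4; apply X3, X4→X1, X7 and equate their X1, X7 entries.
Row 1 is now all distinguished symbols — the join is lossless.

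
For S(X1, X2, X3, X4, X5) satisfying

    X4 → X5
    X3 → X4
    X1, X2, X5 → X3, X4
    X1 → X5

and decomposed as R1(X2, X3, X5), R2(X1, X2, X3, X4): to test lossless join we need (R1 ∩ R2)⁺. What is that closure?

R1 ∩ R2 = {X2, X3}.
X3 → X4 applies, adding X4
X4 → X5 applies, adding X5
Closure: {X2, X3, X4, X5}.

X2, X3, X4, X5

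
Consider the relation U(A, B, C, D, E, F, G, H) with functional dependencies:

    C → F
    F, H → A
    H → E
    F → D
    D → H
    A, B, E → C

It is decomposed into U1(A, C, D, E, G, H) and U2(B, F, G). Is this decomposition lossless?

No

Common attributes: U1 ∩ U2 = {G}.
No dependency enlarges {G}, so (G)⁺ = {G}.
The closure contains neither all of U1 = {A, C, D, E, G, H} nor all of U2 = {B, F, G}, so the common attributes are not a superkey of either fragment. The join is lossy.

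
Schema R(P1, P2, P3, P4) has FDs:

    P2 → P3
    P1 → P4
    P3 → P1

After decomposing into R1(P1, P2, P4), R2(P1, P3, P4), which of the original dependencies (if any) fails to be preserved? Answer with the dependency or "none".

P2 → P3

Check P2 → P3: no single fragment contains all of {P2, P3}, and the restricted closure of {P2} across the fragments never reaches {P3}.
P1 → P4 is preserved.
P3 → P1 is preserved.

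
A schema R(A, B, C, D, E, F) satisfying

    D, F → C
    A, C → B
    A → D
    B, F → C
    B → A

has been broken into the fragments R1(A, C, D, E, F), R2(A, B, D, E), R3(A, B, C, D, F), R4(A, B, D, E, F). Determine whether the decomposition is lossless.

Chase test. Columns are A, B, C, D, E, F; row i has aⱼ where attribute j ∈ Ri, else bᵢⱼ.
Initial tableau (one row per fragment):
  row 1: a1 b12 a3 a4 a5 a6
  row 2: a1 a2 b23 a4 a5 b26
  row 3: a1 a2 a3 a4 b35 a6
  row 4: a1 a2 b43 a4 a5 a6
Rows 1 and 4 agree on D, F; apply D, F→C and equate their C entries.
Rows 1 and 3 agree on A, C; apply A, C→B and equate their B entries.
Row 1 is now all distinguished symbols — the join is lossless.

Yes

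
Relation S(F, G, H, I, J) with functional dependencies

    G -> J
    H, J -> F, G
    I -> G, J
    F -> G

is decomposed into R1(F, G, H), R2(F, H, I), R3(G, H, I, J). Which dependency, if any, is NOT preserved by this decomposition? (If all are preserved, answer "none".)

none

G → J lies within R3.
H, J → F, G: restricted closure across fragments reaches F, G.
I → G, J lies within R3.
F → G lies within R1.
Every dependency is enforceable on the fragments, so the decomposition is dependency-preserving.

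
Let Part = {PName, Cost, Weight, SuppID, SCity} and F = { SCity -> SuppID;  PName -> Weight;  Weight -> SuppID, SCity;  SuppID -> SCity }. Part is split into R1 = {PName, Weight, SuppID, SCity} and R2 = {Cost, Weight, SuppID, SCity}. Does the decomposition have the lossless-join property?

No

Common attributes: R1 ∩ R2 = {Weight, SuppID, SCity}.
No dependency enlarges {Weight, SuppID, SCity}, so (Weight, SuppID, SCity)⁺ = {Weight, SuppID, SCity}.
The closure contains neither all of R1 = {PName, Weight, SuppID, SCity} nor all of R2 = {Cost, Weight, SuppID, SCity}, so the common attributes are not a superkey of either fragment. The join is lossy.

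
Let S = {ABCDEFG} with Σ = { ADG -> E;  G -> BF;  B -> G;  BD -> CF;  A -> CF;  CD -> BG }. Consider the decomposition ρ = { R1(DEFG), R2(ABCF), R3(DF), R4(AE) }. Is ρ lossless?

Chase test. Columns are ABCDEFG; row i has aⱼ where attribute j ∈ Ri, else bᵢⱼ.
Initial tableau (one row per fragment):
  row 1: b11 b12 b13 a4 a5 a6 a7
  row 2: a1 a2 a3 b24 b25 a6 b27
  row 3: b31 b32 b33 a4 b35 a6 b37
  row 4: a1 b42 b43 b44 a5 b46 b47
Rows 2 and 4 agree on A; apply A→CF and equate their CF entries.
No row becomes fully distinguished — the join is lossy.

No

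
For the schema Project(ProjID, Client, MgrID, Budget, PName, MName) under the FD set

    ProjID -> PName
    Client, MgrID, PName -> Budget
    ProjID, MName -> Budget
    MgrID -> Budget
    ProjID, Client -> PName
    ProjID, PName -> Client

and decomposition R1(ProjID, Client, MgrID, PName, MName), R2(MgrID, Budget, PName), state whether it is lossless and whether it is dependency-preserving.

Lossless test: (MgrID, PName)⁺ = {MgrID, Budget, PName}, which contains all of one fragment — lossless.
Dependency preservation: the restricted closure of {ProjID, MName} across the fragments never reaches {Budget}, so ProjID, MName → Budget cannot be enforced without a join — not preserved.

lossless but not dependency-preserving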